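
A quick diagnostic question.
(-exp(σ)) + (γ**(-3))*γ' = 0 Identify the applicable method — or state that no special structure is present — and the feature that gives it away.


Verdict: separation of variables — solved for the derivative, the right side splits multiplicatively into a function of each variable alone — divide and integrate each side. The cross-partial test also passes here (vacuously, each side single-variable); the potential-function route would work, separation is simply more immediate.


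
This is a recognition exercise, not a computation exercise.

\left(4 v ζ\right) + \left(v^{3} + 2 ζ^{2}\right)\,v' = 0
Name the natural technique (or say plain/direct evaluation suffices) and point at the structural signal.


Method: the exact-equation method — d/dv of 4 v ζ equals d/dζ of v^{3} + 2 ζ^{2}: the form is a total differential of one potential — integrate it exactly.


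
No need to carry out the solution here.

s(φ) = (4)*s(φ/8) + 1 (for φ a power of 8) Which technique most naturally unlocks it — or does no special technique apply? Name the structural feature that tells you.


Diagnosis: the master substitution — the call at φ/8 makes this multiplicative recursion; the master-style substitution converts it to additive.


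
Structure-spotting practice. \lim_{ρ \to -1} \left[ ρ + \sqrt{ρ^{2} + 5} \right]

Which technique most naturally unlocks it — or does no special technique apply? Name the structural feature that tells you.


Technique: no special technique — nothing blocks direct substitution at -1: plug in and finish.


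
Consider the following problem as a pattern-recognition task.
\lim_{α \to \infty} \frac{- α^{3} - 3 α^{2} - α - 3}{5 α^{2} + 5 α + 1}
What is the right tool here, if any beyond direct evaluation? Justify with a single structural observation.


Best approach: dominant-term comparison — as α grows, only the highest-degree terms matter — compare leading terms and read the limit off. Differentiating the expression as a single quotient would eventually settle it as well; matching dominant growth settles it immediately.


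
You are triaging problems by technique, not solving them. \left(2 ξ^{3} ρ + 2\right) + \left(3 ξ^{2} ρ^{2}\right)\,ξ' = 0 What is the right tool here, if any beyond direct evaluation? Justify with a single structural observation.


Method: the exact-equation method — the cross partial derivatives of 2 ξ^{3} ρ + 2 and 3 ξ^{2} ρ^{2} agree, so the left side is the total differential of one potential in ρ and ξ.


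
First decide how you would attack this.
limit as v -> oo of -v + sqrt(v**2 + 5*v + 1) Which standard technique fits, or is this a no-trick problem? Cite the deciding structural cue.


Best approach: conjugate multiplication — two divergent pieces with a minus sign between them and a radical in the mix: rationalize sqrt(v**2 + 5*v + 1) - v before any limit law applies.


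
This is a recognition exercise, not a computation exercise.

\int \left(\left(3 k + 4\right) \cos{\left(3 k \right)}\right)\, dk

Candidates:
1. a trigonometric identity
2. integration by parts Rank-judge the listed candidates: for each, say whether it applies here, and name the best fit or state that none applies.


Technique: integration by parts — the integrand splits as 3 k + 4 times \cos{\left(3 k \right)} — repeatedly differentiating the polynomial part kills it, which is the parts ladder.
- a trigonometric identity: no even trigonometric power and no product of distinct frequencies to rewrite.
- integration by parts: a fit — the right tool for this form.


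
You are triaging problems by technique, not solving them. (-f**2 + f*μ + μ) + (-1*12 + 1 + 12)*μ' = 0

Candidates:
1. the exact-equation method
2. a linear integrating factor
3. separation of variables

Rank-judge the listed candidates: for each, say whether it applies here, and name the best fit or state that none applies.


Best approach: a linear integrating factor — linear in the unknown with genuine forcing: multiply through by the exponential of the integrated coefficient and the left side closes into one derivative.
- the exact-equation method — no potential function has this form as its differential, as written.
- a linear integrating factor — yes, a natural case for it.
- separation of variables: no division isolates the independent variable from the unknown.


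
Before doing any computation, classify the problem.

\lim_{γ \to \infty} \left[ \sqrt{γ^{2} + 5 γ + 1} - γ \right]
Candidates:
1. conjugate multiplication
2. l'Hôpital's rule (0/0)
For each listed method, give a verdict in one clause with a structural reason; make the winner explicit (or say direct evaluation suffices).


Technique: conjugate multiplication — this difference gives up after one conjugate multiplication — the radical structure cancels against its conjugate.
- conjugate multiplication: applicable, and directly so.
- l'Hôpital's rule (0/0): no quotient structure at all: the clash is ∞ minus ∞, which rationalizing converts into a tractable ratio.


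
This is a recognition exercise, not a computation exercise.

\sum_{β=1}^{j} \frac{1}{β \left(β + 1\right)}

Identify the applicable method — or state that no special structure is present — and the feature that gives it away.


Verdict: telescoping — integer-spaced poles in \frac{1}{β \left(β + 1\right)} are the telescoping signature in disguise.


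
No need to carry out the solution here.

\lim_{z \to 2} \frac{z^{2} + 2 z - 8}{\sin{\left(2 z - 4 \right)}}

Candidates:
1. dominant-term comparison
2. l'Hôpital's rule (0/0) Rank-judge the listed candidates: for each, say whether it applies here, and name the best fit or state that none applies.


Method: l'Hôpital's rule (0/0) — plug in 2: top and bottom both hit zero, so differentiate each and retry. A local series expansion at the point resolves it as well; the rule is the packaged version of that step.
- dominant-term comparison: no dominant-degree comparison decides it.
- l'Hôpital's rule (0/0) — yes — fits the structure here.


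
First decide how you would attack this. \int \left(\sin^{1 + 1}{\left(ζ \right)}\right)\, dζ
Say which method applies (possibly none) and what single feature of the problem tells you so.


Verdict: a trigonometric identity — \sin^{1 + 1}{\left(ζ \right)} is the textbook power-reduction case — identities first, antiderivatives second.


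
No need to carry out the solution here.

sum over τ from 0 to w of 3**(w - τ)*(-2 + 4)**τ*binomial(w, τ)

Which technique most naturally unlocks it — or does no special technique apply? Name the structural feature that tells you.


Method: the binomial theorem — terms weighting binomial(w, τ) against matched powers of (-2 + 4) and 3 reassemble into ((-2 + 4) + 3)^w by the binomial theorem.


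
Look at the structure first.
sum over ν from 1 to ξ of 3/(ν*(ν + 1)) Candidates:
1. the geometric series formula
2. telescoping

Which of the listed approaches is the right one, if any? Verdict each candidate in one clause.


Best approach: telescoping — rewrite 3/(ν*(ν + 1)) as simple fractions and successive terms eat each other — only the edges survive.
- the geometric series formula: the term-to-term ratio drifts with the index — the one thing the geometric formula cannot absorb.
- telescoping — applies; the problem has the shape this method handles.


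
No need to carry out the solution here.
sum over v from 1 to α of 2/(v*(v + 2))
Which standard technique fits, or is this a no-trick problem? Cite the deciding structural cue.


Method: telescoping — one partial-fraction pass turns 2/(v*(v + 2)) into a shifted difference, and shifted differences telescope.


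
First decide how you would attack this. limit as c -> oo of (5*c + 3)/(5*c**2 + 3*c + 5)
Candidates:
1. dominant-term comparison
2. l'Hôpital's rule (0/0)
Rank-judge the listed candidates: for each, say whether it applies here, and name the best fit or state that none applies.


Technique: dominant-term comparison — as c grows, only the highest-degree terms matter — compare leading terms and read the limit off.
- dominant-term comparison: applicable, and directly so.
- l'Hôpital's rule (0/0): viewed as a single quotient this runs to ∞/∞, not the 0/0 clash this candidate addresses; an at-infinity variant of the rule would resolve it, but comparing leading growth reads the answer without differentiating.


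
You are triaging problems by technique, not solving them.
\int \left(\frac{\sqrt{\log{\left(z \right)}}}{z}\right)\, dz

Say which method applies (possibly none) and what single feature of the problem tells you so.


Diagnosis: u-substitution — viewed as a product, the integrand is a composition evaluated at \log{\left(z \right)} times (a constant multiple of) that inner expression's derivative, so u = \log{\left(z \right)} makes it elementary.


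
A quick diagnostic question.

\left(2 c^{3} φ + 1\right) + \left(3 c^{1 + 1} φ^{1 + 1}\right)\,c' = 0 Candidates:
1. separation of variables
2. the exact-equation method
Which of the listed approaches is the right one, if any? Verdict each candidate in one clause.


Method: the exact-equation method — equality of cross partials is the green light — assemble the potential function term by term.
- separation of variables: the two dependences are entangled, not a clean product of one-variable pieces.
- the exact-equation method — yes, a natural case for it.


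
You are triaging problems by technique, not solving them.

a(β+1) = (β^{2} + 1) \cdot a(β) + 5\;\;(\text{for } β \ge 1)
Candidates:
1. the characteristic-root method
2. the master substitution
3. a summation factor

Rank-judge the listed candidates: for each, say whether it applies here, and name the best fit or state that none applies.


Verdict: a summation factor — with the index-dependent coefficient β^{2} + 1, dividing by the cumulative product turns the left side into a pure difference.
- the characteristic-root method: an index-dependent weight blocks the pure exponential ansatz.
- the master substitution: the recursive argument is a shift of the index, not a fixed fraction of it.
- a summation factor — yes — fits the structure here.


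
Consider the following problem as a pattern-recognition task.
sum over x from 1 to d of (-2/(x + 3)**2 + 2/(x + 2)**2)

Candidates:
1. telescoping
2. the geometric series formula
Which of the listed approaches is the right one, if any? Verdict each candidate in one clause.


Technique: telescoping — difference-of-shifts structure (each term adds 2/(x + 2)**2, then subtracts its one-index-advanced value, which the following term adds back) leaves only the first and last pieces standing.
- telescoping — a fit — the right tool for this form.
- the geometric series formula — there is no constant term-to-term ratio.


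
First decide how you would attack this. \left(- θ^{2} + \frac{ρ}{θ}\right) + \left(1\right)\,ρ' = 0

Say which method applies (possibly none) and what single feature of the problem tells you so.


Verdict: a linear integrating factor — the unknown enters only to the first power against a nonzero forcing term — the integrating-factor template applies directly.


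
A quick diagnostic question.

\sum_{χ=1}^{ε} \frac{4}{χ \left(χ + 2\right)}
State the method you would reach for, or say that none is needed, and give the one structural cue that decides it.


Verdict: telescoping — \frac{4}{χ \left(χ + 2\right)} is a collapsed telescope: expand it into simple fractions to see the cancellation.


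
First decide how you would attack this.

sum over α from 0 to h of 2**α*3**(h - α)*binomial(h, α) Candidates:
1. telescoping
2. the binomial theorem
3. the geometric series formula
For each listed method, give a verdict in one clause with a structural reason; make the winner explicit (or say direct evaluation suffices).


Best approach: the binomial theorem — the summand is term α of a binomial expansion in 2 and 3; the whole sum is a single power.
- telescoping: as presented, consecutive terms share no shifted copy to cancel against — no rewrite is on display to change that.
- the binomial theorem: applicable, and directly so.
- the geometric series formula: dividing successive terms gives an index-dependent quantity, not a constant.


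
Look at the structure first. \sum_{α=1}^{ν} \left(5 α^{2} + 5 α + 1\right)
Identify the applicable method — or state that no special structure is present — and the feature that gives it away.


Method: no special technique — every summand is a constant multiple of a power of α — apply the standard power-sum identities one degree at a time.


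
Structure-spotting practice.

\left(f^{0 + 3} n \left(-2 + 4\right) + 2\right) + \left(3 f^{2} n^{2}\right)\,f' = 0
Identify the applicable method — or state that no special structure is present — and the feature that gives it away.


Technique: the exact-equation method — because the two cross partials coincide, the form is conservative as written — recover its potential in (n, f).


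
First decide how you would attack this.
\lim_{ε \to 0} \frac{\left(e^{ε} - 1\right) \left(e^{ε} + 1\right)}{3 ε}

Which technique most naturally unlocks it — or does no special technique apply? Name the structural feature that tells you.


Technique: l'Hôpital's rule (0/0) — both numerator and denominator vanish at 0: the genuine 0/0 indeterminate that l'Hôpital exists for. The standard small-argument limits would also carry it; the rule is the systematic route.


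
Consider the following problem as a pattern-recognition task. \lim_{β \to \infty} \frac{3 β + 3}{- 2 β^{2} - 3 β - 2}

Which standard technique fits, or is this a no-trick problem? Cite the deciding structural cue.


Method: dominant-term comparison — growth-rate triage: the leading powers of β decide the limit, everything else is noise. Differentiating the expression as a single quotient would eventually settle it as well; matching dominant growth settles it immediately.


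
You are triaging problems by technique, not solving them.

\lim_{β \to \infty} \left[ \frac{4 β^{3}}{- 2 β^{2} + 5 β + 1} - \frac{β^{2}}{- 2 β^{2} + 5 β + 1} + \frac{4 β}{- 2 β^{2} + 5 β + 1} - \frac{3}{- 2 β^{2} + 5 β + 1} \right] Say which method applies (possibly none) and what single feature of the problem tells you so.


Technique: dominant-term comparison — divide by the highest power of β present: lower-order terms vanish and the dominant ratio remains. Differentiating the expression as a single quotient would eventually settle it as well; matching dominant growth settles it immediately.


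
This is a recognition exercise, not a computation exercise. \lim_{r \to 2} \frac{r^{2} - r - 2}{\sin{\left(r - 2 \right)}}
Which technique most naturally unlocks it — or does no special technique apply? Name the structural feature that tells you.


Diagnosis: l'Hôpital's rule (0/0) — substituting 2 gives 0 over 0; differentiate top and bottom once and re-evaluate. One could equally expand both pieces locally and compare leading terms; the rule does that in one stroke.


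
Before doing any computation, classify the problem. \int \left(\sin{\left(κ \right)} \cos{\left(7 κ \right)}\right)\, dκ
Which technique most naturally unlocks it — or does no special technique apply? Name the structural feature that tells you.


Method: a trigonometric identity — apply product-to-sum to \sin{\left(κ \right)} \cos{\left(7 κ \right)}: two clean single-angle terms replace one awkward product.


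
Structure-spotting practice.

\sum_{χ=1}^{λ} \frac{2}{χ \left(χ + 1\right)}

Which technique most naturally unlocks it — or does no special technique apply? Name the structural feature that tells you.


Best approach: telescoping — \frac{2}{χ \left(χ + 1\right)} decomposes into shift-paired simple fractions; the series telescopes to finitely many boundary pieces.


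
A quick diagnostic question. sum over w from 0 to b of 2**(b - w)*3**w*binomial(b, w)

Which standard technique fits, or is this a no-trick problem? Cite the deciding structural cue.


Best approach: the binomial theorem — the summand is term w of a binomial expansion in 3 and 2; the whole sum is a single power.


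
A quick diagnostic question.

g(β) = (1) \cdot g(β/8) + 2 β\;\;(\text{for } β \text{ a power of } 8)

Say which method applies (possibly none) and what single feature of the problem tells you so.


Verdict: the master substitution — the argument shrinks by the factor 8, so measure the index on a logarithmic scale and the recursion becomes a shift.


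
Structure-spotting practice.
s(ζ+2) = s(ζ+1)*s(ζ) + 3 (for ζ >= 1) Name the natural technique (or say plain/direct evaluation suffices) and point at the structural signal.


Best approach: no special technique — the new term depends nonlinearly on the old ones, which disqualifies every superposition-based technique.


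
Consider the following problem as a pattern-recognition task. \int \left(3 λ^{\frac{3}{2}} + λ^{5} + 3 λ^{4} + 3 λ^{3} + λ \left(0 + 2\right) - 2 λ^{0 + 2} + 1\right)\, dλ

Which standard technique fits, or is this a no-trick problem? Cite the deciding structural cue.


Method: no special technique — the integrand is a sum of constant multiples of powers of λ — integrate term by term.


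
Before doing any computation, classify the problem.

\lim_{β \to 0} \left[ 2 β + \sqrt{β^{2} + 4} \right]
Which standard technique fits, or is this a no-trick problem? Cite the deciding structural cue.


Technique: no special technique — no vanishing denominator and no indeterminate clash at the point — evaluation is immediate.


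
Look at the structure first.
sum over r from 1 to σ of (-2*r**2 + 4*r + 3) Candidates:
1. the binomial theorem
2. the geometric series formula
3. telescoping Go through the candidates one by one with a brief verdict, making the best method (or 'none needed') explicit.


Technique: no special technique — Faulhaber territory: sum each constant-multiple power of r with its closed-form formula, no trick required.
- the binomial theorem: no binomial coefficients pair up with complementary powers here.
- the geometric series formula — consecutive terms are not related by a fixed multiplier.
- telescoping — computed from the summand as displayed, the partial sums build up without the pairwise collapse telescoping exploits.


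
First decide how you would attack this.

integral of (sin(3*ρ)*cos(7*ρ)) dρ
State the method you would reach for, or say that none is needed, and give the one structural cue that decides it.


Best approach: a trigonometric identity — cross-frequency products like sin(3*ρ)*cos(7*ρ) are the textbook product-to-sum case — the identity converts them to directly integrable sinusoids.


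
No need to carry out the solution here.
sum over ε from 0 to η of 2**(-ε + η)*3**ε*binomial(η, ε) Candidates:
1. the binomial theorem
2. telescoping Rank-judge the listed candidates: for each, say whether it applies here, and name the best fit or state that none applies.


Verdict: the binomial theorem — terms weighting binomial(η, ε) against matched powers of 3 and 2 reassemble into (3 + 2)^η by the binomial theorem.
- the binomial theorem — yes, a natural case for it.
- telescoping: in the displayed form, no term reappears at a neighboring index to cancel against.


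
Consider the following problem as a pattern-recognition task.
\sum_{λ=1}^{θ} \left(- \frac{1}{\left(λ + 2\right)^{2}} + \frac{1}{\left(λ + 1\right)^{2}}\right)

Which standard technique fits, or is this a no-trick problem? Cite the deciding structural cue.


Method: telescoping — each term adds \frac{1}{\left(λ + 1\right)^{2}} and subtracts the same expression advanced one index; that subtracted piece cancels against the next term's added copy — only the boundary terms survive.


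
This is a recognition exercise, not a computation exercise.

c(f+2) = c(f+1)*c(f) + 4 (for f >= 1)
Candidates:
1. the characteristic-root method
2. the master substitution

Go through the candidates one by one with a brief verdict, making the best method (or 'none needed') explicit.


Best approach: no special technique — the unknown enters the rule nonlinearly, not as a weighted sum — no linear method is even well-posed.
- the characteristic-root method: the recursion is nonlinear in the sequence values, so no linear-modes ansatz applies.
- the master substitution: with no divided-index recursive call, reindexing by powers of a base buys nothing.


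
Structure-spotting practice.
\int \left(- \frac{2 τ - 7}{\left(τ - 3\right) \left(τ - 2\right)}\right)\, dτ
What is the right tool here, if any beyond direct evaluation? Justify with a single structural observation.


Best approach: partial fractions — the bottom factors while the top stays lower-degree — split into simple fractions and integrate piece by piece.


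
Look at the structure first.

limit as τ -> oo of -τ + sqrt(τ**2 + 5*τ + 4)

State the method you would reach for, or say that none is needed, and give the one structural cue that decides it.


Technique: conjugate multiplication — sqrt(τ**2 + 5*τ + 4) and τ both blow up, but their difference is tame once the conjugate rationalizes it.


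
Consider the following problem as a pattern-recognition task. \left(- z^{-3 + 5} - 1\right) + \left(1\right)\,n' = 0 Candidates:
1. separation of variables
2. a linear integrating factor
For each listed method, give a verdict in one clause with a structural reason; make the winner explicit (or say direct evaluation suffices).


Best approach: no special technique — solved for the derivative, n never appears on the right — this is a direct integration in z, not a differential-equations problem at heart.
- separation of variables: any separation here is vacuous (nothing depends on the unknown); direct integration is the honest label.
- a linear integrating factor: with the unknown absent the integrating factor is a formality; direct integration is the working structure.


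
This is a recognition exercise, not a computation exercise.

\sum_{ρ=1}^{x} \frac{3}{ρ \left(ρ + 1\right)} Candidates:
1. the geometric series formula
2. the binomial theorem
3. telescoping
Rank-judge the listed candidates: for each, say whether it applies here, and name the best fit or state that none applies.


Diagnosis: telescoping — the denominator's roots in \frac{3}{ρ \left(ρ + 1\right)} sit an integer apart: decomposition produces a self-cancelling chain.
- the geometric series formula — there is no constant term-to-term ratio.
- the binomial theorem — no binomial coefficients pair with matched powers.
- telescoping — yes — fits the structure here.


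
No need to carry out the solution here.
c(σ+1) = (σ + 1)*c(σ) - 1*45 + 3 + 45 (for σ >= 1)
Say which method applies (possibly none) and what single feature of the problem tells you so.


Best approach: a summation factor — because the multiplier σ + 1 is index-dependent, divide through by its running product and sum the resulting differences.


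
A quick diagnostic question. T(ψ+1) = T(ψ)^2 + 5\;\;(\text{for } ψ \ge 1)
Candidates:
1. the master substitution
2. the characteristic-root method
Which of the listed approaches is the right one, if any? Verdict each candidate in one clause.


Best approach: no special technique — this one you iterate or analyze qualitatively: the nonlinearity defeats linear solution methods.
- the master substitution: with no divided-index recursive call, reindexing by powers of a base buys nothing.
- the characteristic-root method — the recursion is nonlinear in the sequence values, so no linear-modes ansatz applies.


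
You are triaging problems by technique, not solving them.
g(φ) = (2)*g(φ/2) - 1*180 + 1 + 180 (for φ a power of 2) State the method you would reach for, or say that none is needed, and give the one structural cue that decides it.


Diagnosis: the master substitution — treat m = log base 2 of φ as the new clock: one recursion step advances m by one while φ scales by 2.


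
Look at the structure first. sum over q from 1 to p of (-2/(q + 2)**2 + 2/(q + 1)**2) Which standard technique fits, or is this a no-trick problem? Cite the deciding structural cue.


Method: telescoping — the summand is 2/(q + 1)**2 minus the same expression shifted by one, so consecutive terms cancel in pairs.


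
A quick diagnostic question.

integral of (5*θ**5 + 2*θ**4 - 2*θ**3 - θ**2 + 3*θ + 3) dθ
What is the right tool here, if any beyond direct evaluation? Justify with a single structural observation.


Best approach: no special technique — the integrand is a sum of constant multiples of powers of θ — integrate term by term.


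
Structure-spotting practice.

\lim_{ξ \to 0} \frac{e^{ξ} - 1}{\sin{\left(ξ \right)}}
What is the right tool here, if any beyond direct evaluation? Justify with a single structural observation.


Verdict: l'Hôpital's rule (0/0) — plug in 0: top and bottom both hit zero, so differentiate each and retry. A first-order expansion at the point is an equally standard path; the rule packages it.


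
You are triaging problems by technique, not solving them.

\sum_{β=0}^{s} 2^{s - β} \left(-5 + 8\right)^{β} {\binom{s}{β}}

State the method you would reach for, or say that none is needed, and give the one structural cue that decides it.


Diagnosis: the binomial theorem — binomial coefficients against complementary powers of (-5 + 8) and 2: recognize the binomial expansion and resum.


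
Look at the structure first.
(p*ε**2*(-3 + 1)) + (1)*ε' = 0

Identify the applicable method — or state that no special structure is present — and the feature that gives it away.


Method: separation of variables — one side of the product carries the independent variable, the other the unknown — the textbook separation shape.


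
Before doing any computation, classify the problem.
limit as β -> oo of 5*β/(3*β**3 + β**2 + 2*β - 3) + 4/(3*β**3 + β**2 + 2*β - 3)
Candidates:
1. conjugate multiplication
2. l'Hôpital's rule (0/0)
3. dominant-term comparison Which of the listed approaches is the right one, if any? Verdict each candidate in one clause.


Method: dominant-term comparison — growth-rate triage: the leading powers of β decide the limit, everything else is noise.
- conjugate multiplication: multiplying by a conjugate would not remove any indeterminacy here.
- l'Hôpital's rule (0/0): viewed as a single quotient this runs to ∞/∞, not the 0/0 clash this candidate addresses; an at-infinity variant of the rule would resolve it, but comparing leading growth reads the answer without differentiating.
- dominant-term comparison — a fit — the right tool for this form.


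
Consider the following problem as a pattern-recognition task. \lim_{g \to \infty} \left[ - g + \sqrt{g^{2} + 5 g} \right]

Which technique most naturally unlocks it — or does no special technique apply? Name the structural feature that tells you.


Diagnosis: conjugate multiplication — \sqrt{g^{2} + 5 g} and g both blow up, but their difference is tame once the conjugate rationalizes it.


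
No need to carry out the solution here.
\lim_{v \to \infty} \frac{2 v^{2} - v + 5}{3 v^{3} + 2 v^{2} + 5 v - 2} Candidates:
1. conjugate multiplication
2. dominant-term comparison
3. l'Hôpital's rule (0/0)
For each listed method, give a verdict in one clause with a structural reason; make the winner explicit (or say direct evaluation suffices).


Method: dominant-term comparison — divide through by the highest power of v; every lower-order term dies and the dominant terms decide the limit.
- conjugate multiplication: there is no infinity-minus-infinity radical difference to rationalize.
- dominant-term comparison: a fit — the right tool for this form.
- l'Hôpital's rule (0/0): no 0/0 form appears: written as one quotient, top and bottom both grow without bound, and the ratio is decided by their leading terms.


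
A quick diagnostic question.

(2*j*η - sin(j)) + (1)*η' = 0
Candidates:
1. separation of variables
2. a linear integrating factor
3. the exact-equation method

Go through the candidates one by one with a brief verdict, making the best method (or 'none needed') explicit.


Best approach: a linear integrating factor — first power of η, nonzero forcing: the integrating-factor recipe applies verbatim with p = 2*j.
- separation of variables — the two dependences are entangled, not a clean product of one-variable pieces.
- a linear integrating factor — applies; the problem has the shape this method handles.
- the exact-equation method: the cross partial derivatives disagree, so no single potential exists.


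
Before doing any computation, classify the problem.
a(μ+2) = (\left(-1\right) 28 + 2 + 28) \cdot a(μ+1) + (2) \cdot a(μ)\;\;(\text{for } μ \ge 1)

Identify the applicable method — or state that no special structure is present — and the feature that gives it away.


Verdict: the characteristic-root method — shift-invariance with fixed coefficients calls for exponential trials; the characteristic polynomial finds every r^μ.


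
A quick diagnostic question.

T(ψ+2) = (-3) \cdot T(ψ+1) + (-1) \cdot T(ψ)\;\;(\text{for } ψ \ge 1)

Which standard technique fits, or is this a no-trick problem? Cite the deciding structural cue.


Verdict: the characteristic-root method — no index-dependence in the weights and nothing inhomogeneous: classic characteristic-equation setup.


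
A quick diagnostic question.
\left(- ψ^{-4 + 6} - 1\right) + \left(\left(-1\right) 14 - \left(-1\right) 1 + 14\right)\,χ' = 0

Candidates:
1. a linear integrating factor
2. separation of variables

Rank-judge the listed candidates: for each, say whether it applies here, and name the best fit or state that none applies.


Technique: no special technique — the slope is a function of ψ alone, so integrate both sides directly.
- a linear integrating factor — with the unknown absent the integrating factor is a formality; direct integration is the working structure.
- separation of variables: with no unknown in the slope, separating variables is a formality — the equation integrates directly.


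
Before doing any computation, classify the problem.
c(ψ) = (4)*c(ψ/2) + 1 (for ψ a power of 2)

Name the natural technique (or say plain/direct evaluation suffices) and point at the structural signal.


Method: the master substitution — the argument ψ/2 divides the index by 2; the standard ψ = 2^m substitution converts it to a constant-shift recurrence.


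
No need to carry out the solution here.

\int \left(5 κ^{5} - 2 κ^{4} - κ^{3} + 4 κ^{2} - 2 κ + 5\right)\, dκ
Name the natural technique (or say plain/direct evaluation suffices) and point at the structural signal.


Method: no special technique — a term-by-term power-rule job in κ; no substitution or rearrangement earns its keep here.


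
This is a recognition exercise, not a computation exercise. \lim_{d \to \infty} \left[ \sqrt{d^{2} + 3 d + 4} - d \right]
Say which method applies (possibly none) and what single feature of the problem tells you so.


Method: conjugate multiplication — the difference \sqrt{d^{2} + 3 d + 4} - d is an ∞ − ∞ stalemate; its conjugate partner breaks the tie.


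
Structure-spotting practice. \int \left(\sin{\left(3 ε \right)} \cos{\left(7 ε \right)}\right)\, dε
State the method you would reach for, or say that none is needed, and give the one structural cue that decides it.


Verdict: a trigonometric identity — two different frequencies multiply in \sin{\left(3 ε \right)} \cos{\left(7 ε \right)}; the product-to-sum formula separates them.


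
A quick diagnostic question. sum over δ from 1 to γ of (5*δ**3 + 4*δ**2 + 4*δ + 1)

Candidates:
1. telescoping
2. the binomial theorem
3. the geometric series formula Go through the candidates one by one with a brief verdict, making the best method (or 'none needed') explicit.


Method: no special technique — every summand is a constant multiple of a power of δ — apply the standard power-sum identities one degree at a time.
- telescoping — as presented, consecutive terms share no shifted copy to cancel against — no rewrite is on display to change that.
- the binomial theorem — no binomial coefficients pair with matched powers.
- the geometric series formula: the term-to-term ratio changes with the index, so the geometric formula cannot close it.


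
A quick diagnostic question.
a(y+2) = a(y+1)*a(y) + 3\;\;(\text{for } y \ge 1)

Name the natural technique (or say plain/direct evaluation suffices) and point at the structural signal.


Best approach: no special technique — the sequence value feeds back through itself nonlinearly — linear superposition fails, and every superposition-based closed form fails with it.


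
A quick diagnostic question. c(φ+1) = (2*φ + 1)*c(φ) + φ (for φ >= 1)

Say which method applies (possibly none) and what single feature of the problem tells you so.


Diagnosis: a summation factor — it is first-order linear but the coefficient 2*φ + 1 depends on the index, so multiply through by a summation factor to telescope it.


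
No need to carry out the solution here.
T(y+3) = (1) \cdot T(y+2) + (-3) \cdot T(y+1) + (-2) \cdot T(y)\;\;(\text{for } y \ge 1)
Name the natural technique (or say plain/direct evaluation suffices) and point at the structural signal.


Technique: the characteristic-root method — because shifting y leaves the equation's coefficients unchanged, exponential trials reduce it to algebra.


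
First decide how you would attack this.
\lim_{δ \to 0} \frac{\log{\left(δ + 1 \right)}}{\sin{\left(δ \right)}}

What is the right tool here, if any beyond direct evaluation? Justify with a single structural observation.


Technique: l'Hôpital's rule (0/0) — substituting 0 gives 0 over 0; differentiate top and bottom once and re-evaluate. A local series expansion at the point resolves it as well; the rule is the packaged version of that step.


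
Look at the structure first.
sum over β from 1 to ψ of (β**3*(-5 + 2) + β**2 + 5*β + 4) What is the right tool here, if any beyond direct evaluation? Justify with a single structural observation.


Diagnosis: no special technique — with only polynomial terms in β present, the classical sum-of-powers identities are all you need.


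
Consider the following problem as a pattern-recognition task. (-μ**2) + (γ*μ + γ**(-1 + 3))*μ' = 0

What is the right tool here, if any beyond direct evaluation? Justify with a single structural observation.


Verdict: the homogeneous substitution — the slope's numerator and denominator share total degree; set v = μ/γ and the equation drops to separable form. A Bernoulli substitution after rearrangement (possibly exchanging dependent and independent variable) is a fair alternative; the homogeneous route works on the equation as it stands.


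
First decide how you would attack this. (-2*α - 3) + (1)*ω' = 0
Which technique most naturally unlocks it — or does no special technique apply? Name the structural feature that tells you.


Best approach: no special technique — the slope is a pure function of α; integrate both sides and be done.


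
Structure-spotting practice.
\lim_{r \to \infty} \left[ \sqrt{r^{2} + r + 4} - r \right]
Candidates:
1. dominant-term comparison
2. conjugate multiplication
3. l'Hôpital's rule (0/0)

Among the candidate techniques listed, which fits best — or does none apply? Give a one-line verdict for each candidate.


Best approach: conjugate multiplication — divergence minus divergence hides a finite answer — expose it by pairing \sqrt{r^{2} + r + 4} - r with its conjugate.
- dominant-term comparison: no dominant power emerges to decide the limit by degree comparison.
- conjugate multiplication: applicable, and directly so.
- l'Hôpital's rule (0/0) — substitution produces ∞ − ∞ rather than a vanishing quotient; the rule needs a 0/0 ratio to act on.


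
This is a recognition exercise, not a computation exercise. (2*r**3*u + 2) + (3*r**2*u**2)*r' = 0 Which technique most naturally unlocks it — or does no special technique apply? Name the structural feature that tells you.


Technique: the exact-equation method — the mixed-partials test passes for 2*r**3*u + 2 and 3*r**2*u**2, so a potential function exists as presented.


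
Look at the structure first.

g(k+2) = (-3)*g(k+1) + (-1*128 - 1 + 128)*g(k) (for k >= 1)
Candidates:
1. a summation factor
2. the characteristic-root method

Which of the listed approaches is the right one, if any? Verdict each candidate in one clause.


Method: the characteristic-root method — no index-dependence in the weights and nothing inhomogeneous: classic characteristic-equation setup.
- a summation factor — a summation factor telescopes one-step recursions; this one carries higher-order memory.
- the characteristic-root method — applicable, and directly so.


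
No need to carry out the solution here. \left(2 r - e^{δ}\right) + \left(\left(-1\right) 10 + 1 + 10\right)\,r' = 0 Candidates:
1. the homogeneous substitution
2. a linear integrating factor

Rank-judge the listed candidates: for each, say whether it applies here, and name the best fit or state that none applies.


Method: a linear integrating factor — first power of r, nonzero forcing: the integrating-factor recipe applies verbatim with p = 2.
- the homogeneous substitution — the slope does not depend on the ratio of the variables alone.
- a linear integrating factor — yes — fits the structure here.


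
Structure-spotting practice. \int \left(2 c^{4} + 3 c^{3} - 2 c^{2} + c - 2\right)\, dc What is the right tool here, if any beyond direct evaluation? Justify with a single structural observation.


Verdict: no special technique — scan for structure and find none: constant multiples of powers of c, integrate directly.


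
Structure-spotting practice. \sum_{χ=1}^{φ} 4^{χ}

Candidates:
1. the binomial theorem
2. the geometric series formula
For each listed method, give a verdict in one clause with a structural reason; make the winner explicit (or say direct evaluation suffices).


Diagnosis: the geometric series formula — consecutive terms stand in a fixed index-free ratio — the geometric sum formula closes it.
- the binomial theorem — the terms do not reassemble into a binomial power.
- the geometric series formula — applies; the problem has the shape this method handles.


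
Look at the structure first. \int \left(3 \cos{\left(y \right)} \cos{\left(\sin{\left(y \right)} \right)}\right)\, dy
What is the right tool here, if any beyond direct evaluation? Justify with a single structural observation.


Method: u-substitution — 3 \cos{\left(y \right)} matches the derivative of \sin{\left(y \right)} up to a constant; with u = \sin{\left(y \right)} the whole integrand folds into a function of u alone.


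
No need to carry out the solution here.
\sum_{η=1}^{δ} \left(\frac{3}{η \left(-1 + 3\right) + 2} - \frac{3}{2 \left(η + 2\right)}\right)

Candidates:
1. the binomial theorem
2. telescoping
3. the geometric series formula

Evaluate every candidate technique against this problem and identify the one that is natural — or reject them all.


Method: telescoping — difference-of-shifts structure (each term adds \frac{3}{η \left(-1 + 3\right) + 2}, then subtracts its one-index-advanced value, which the following term adds back) leaves only the first and last pieces standing.
- the binomial theorem: the summand does not match any term pattern of an expanded binomial power.
- telescoping — applicable, and directly so.
- the geometric series formula — no single multiplier carries one term to the next throughout the sum.
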